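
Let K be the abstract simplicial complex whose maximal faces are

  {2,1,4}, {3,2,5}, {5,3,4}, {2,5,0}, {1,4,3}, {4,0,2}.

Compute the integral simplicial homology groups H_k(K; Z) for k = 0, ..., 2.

H_0 = Z,  H_1 = Z,  H_2 = 0.

We work with the vertex ordering 0 < 1 < 2 < 3 < 4 < 5. The simplices of K, each written with vertices in increasing order, are:

  0-simplices (6): [0], [1], [2], [3], [4], [5]
  1-simplices (12): [0,2], [0,4], [0,5], [1,2], [1,3], [1,4], [2,3], [2,4], [2,5], [3,4], [3,5], [4,5]
  2-simplices (6): [0,2,4], [0,2,5], [1,2,4], [1,3,4], [2,3,5], [3,4,5]

Hence C_0 ≅ Z^6, C_1 ≅ Z^12, C_2 ≅ Z^6.

The boundary map ∂_1: C_1 → C_0 sends each edge [p,q] (with p < q) to q − p.
As a 6×12 matrix over Z this has rank 5, with invariant factors (1,1,1,1,1).

∂_2: C_2 → C_1 maps a triangle to the signed sum of its edges. For instance
  ∂[1,2,4] = [2,4] − [1,4] + [1,2],
  ∂[0,2,5] = [2,5] − [0,5] + [0,2].
The 12×6 boundary matrix has rank 6 and Smith normal form diag(1,1,1,1,1,1).

Now H_k = ker ∂_k / im ∂_{k+1}, so:

  H_0: rank C_0 − rank ∂_1 = 6 − 5 = 1, and the invariant factors of ∂_1 are all 1, so H_0 = Z.
  H_1: rank ker ∂_1 − rank ∂_2 = (12 − 5) − 6 = 1, and the invariant factors of ∂_2 are all 1, so H_1 = Z.
  H_2: rank ker ∂_2 − rank ∂_3 = (6 − 6) − 0 = 0, and there is no ∂_3, so H_2 = 0.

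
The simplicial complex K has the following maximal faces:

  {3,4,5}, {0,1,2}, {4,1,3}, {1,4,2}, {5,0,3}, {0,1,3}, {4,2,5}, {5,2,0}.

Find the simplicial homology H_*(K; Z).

H_0 ≅ Z,  H_1 = 0,  H_2 ≅ Z.

Fix the vertex order 0 < 1 < 2 < 3 < 4 < 5 and write every simplex with vertices in increasing order. Then dim K = 2 and the simplices of K are:

  0-simplices (6): [0], [1], [2], [3], [4], [5]
  1-simplices (12): [0,1], [0,2], [0,3], [0,5], [1,2], [1,3], [1,4], [2,4], [2,5], [3,4], [3,5], [4,5]
  2-simplices (8): [0,1,2], [0,1,3], [0,2,5], [0,3,5], [1,2,4], [1,3,4], [2,4,5], [3,4,5]

so the chain groups are C_0 ≅ Z^6, C_1 ≅ Z^12, C_2 ≅ Z^8.

The boundary map ∂_1: C_1 → C_0 maps an edge to its endpoints' difference, ∂[p,q] = q − p. For instance
  ∂[1,2] = [2] − [1].
The 6×12 boundary matrix has rank 5 and Smith normal form diag(1,1,1,1,1).

The boundary map ∂_2: C_2 → C_1 sends each 2-simplex [p,q,r] to [q,r] − [p,r] + [p,q]. For instance
  ∂[0,1,3] = [1,3] − [0,3] + [0,1],
  ∂[3,4,5] = [4,5] − [3,5] + [3,4].
This gives a 12×8 integer matrix of rank 7; reducing to Smith normal form yields diagonal entries (1,1,1,1,1,1,1).

Reading off H_k = ker ∂_k / im ∂_{k+1}:

  H_0: rank C_0 − rank ∂_1 = 6 − 5 = 1, and the invariant factors of ∂_1 are all 1, so H_0 ≅ Z.
  H_1: rank ker ∂_1 − rank ∂_2 = (12 − 5) − 7 = 0, and the invariant factors of ∂_2 are all 1, so H_1 ≅ 0.
  H_2: rank ker ∂_2 − rank ∂_3 = (8 − 7) − 0 = 1, and there is no ∂_3, so H_2 ≅ Z.

As a check, the Euler characteristic is 6 − 12 + 8 = 2, which agrees with 1 − 0 + 1 = 2.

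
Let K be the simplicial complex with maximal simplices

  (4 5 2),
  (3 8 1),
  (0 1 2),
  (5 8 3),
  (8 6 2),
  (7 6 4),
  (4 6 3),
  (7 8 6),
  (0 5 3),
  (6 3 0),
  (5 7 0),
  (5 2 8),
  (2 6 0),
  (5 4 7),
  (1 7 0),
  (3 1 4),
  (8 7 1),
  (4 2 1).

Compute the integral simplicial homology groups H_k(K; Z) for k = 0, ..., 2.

Order the vertices as 0 < 1 < 2 < 3 < 4 < 5 < 6 < 7 < 8. Listing each simplex with vertices in this order, K has dimension 2 with simplices:

  0-simplices (9): [0], [1], [2], [3], [4], [5], [6], [7], [8]
  1-simplices (27): (27 of them)
  2-simplices (18): [0,1,2], [0,1,7], [0,2,6], [0,3,5], [0,3,6], [0,5,7], [1,2,4], [1,3,4], [1,3,8], [1,7,8], [2,4,5], [2,5,8], [2,6,8], [3,4,6], [3,5,8], [4,5,7], [4,6,7], [6,7,8]

giving chain groups C_0 ≅ Z^9, C_1 ≅ Z^27, C_2 ≅ Z^18.

The boundary map ∂_1: C_1 → C_0 sends each edge [p,q] (with p < q) to q − p. For instance
  ∂[0,3] = [3] − [0].
The 9×27 boundary matrix has rank 8 and Smith normal form diag(1,1,1,1,1,1,1,1).

Boundary ∂_2: C_2 → C_1 maps a triangle to the signed sum of its edges. For instance
  ∂[2,6,8] = [6,8] − [2,8] + [2,6],
  ∂[0,3,6] = [3,6] − [0,6] + [0,3].
As a 27×18 matrix over Z this has rank 17, with invariant factors (1,1,1,1,1,1,1,1,1,1,1,1,1,1,1,1,1).

Now H_k = ker ∂_k / im ∂_{k+1}, so:

  H_0: rank C_0 − rank ∂_1 = 9 − 8 = 1, and the invariant factors of ∂_1 are all 1, so H_0 = Z.
  H_1: rank ker ∂_1 − rank ∂_2 = (27 − 8) − 17 = 2, and the invariant factors of ∂_2 are all 1, so H_1 = Z^2.
  H_2: rank ker ∂_2 − rank ∂_3 = (18 − 17) − 0 = 1, and there is no ∂_3, so H_2 = Z.

H_0 = Z,  H_1 = Z^2,  H_2 = Z.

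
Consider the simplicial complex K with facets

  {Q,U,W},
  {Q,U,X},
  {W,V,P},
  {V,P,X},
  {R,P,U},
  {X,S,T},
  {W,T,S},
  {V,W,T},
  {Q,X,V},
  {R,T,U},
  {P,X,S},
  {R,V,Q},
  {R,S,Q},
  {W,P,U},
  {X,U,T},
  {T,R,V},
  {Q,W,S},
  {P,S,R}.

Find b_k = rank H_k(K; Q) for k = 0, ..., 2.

We work with the vertex ordering P < Q < R < S < T < U < V < W < X. The simplices of K, each written with vertices in increasing order, are:

  0-simplices (9): P, Q, R, S, T, U, V, W, X
  1-simplices (27): PR, PS, PU, PV, PW, PX, QR, QS, QU, QV, QW, QX, RS, RT, RU, RV, ST, SW, SX, TU, TV, TW, TX, UW, UX, VW, VX
  2-simplices (18): PRS, PRU, PSX, PUW, PVW, PVX, QRS, QRV, QSW, QUW, QUX, QVX, RTU, RTV, STW, STX, TUX, TVW

giving chain groups C_0 ≅ Z^9, C_1 ≅ Z^27, C_2 ≅ Z^18.

Boundary ∂_1: C_1 → C_0 maps an edge to its endpoints' difference, ∂[p,q] = q − p.
This gives a 9×27 integer matrix of rank 8; reducing to Smith normal form yields diagonal entries (1,1,1,1,1,1,1,1).

Boundary ∂_2: C_2 → C_1 sends each 2-simplex [p,q,r] to [q,r] − [p,r] + [p,q]. For instance
  ∂QUW = UW − QW + QU,
  ∂TVW = VW − TW + TV.
The resulting 27×18 matrix has rank 17, and its Smith normal form has invariant factors (1,1,1,1,1,1,1,1,1,1,1,1,1,1,1,1,1).

Now H_k = ker ∂_k / im ∂_{k+1}, so:

  H_0: rank C_0 − rank ∂_1 = 9 − 8 = 1, and the invariant factors of ∂_1 are all 1, so H_0 = Z.
  H_1: rank ker ∂_1 − rank ∂_2 = (27 − 8) − 17 = 2, and the invariant factors of ∂_2 are all 1, so H_1 = Z^2.
  H_2: rank ker ∂_2 − rank ∂_3 = (18 − 17) − 0 = 1, and there is no ∂_3, so H_2 = Z.

Hence the Betti numbers are b_0 = 1, b_1 = 2, b_2 = 1.

b_0 = 1, b_1 = 2, b_2 = 1.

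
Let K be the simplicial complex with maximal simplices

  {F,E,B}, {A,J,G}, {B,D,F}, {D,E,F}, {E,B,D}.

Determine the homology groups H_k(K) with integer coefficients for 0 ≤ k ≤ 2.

H_0 = Z^2,  H_1 = 0,  H_2 = Z.

We work with the vertex ordering A < B < D < E < F < G < J. The simplices of K, each written with vertices in increasing order, are:

  0-simplices (7): A, B, D, E, F, G, J
  1-simplices (9): AG, AJ, BD, BE, BF, DE, DF, EF, GJ
  2-simplices (5): AGJ, BDE, BDF, BEF, DEF

Hence C_0 ≅ Z^7, C_1 ≅ Z^9, C_2 ≅ Z^5.

∂_1: C_1 → C_0 maps an edge to its endpoints' difference, ∂[p,q] = q − p. For instance
  ∂GJ = J − G.
The 7×9 boundary matrix has rank 5 and Smith normal form diag(1,1,1,1,1).

∂_2: C_2 → C_1 sends each 2-simplex [p,q,r] to [q,r] − [p,r] + [p,q]. For instance
  ∂AGJ = GJ − AJ + AG,
  ∂BDF = DF − BF + BD.
As a 9×5 matrix over Z this has rank 4, with invariant factors (1,1,1,1).

Reading off H_k = ker ∂_k / im ∂_{k+1}:

  H_0: rank C_0 − rank ∂_1 = 7 − 5 = 2, and the invariant factors of ∂_1 are all 1, so H_0 ≅ Z^2.
  H_1: rank ker ∂_1 − rank ∂_2 = (9 − 5) − 4 = 0, and the invariant factors of ∂_2 are all 1, so H_1 ≅ 0.
  H_2: rank ker ∂_2 − rank ∂_3 = (5 − 4) − 0 = 1, and there is no ∂_3, so H_2 ≅ Z.

(K is a triangulation of the disjoint union of the 2-simplex and the 2-sphere S^2.)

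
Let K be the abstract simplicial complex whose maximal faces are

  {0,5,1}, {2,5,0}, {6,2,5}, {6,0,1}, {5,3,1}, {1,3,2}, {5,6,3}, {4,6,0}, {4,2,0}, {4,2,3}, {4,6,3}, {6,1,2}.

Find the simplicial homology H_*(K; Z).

H_0 = Z,  H_1 = Z/2,  H_2 = 0.

Take the total order 0 < 1 < 2 < 3 < 4 < 5 < 6 on the vertex set. Then K (dimension 2) consists of the simplices:

  0-simplices (7): [0], [1], [2], [3], [4], [5], [6]
  1-simplices (18): [0,1], [0,2], [0,4], [0,5], [0,6], [1,2], [1,3], [1,5], [1,6], [2,3], [2,4], [2,5], [2,6], [3,4], [3,5], [3,6], [4,6], [5,6]
  2-simplices (12): [0,1,5], [0,1,6], [0,2,4], [0,2,5], [0,4,6], [1,2,3], [1,2,6], [1,3,5], [2,3,4], [2,5,6], [3,4,6], [3,5,6]

Hence C_0 ≅ Z^7, C_1 ≅ Z^18, C_2 ≅ Z^12.

∂_1: C_1 → C_0 is given by ∂[p,q] = [q] − [p]. For instance
  ∂[3,4] = [4] − [3].
This gives a 7×18 integer matrix of rank 6; reducing to Smith normal form yields diagonal entries (1,1,1,1,1,1).

Boundary ∂_2: C_2 → C_1 sends each 2-simplex [p,q,r] to [q,r] − [p,r] + [p,q]. For instance
  ∂[0,2,5] = [2,5] − [0,5] + [0,2],
  ∂[0,4,6] = [4,6] − [0,6] + [0,4].
This gives a 18×12 integer matrix of rank 12; reducing to Smith normal form yields diagonal entries (1,1,1,1,1,1,1,1,1,1,1,2).

From H_k ≅ ker(∂_k) / im(∂_{k+1}) we obtain:

  H_0: rank C_0 − rank ∂_1 = 7 − 6 = 1, and the invariant factors of ∂_1 are all 1, so H_0 = Z.
  H_1: rank ker ∂_1 − rank ∂_2 = (18 − 6) − 12 = 0, and ∂_2 has invariant factor 2 > 1, so H_1 = Z/2.
  H_2: rank ker ∂_2 − rank ∂_3 = (12 − 12) − 0 = 0, and there is no ∂_3, so H_2 = 0.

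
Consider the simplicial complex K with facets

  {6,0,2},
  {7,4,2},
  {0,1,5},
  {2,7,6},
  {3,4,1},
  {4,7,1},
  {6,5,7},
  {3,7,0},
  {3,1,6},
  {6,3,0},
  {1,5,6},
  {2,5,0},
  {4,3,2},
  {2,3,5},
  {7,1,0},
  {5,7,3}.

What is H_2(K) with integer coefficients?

Take the total order 0 < 1 < 2 < 3 < 4 < 5 < 6 < 7 on the vertex set. Then K (dimension 2) consists of the simplices:

  0-simplices (8): [0], [1], [2], [3], [4], [5], [6], [7]
  1-simplices (24): (24 of them)
  2-simplices (16): [0,1,5], [0,1,7], [0,2,5], [0,2,6], [0,3,6], [0,3,7], [1,3,4], [1,3,6], [1,4,7], [1,5,6], [2,3,4], [2,3,5], [2,4,7], [2,6,7], [3,5,7], [5,6,7]

giving chain groups C_0 ≅ Z^8, C_1 ≅ Z^24, C_2 ≅ Z^16.

Boundary ∂_1: C_1 → C_0 maps an edge to its endpoints' difference, ∂[p,q] = q − p. For instance
  ∂[0,3] = [3] − [0].
The 8×24 boundary matrix has rank 7 and Smith normal form diag(1,1,1,1,1,1,1).

Boundary ∂_2: C_2 → C_1 maps a triangle to the signed sum of its edges. For instance
  ∂[1,3,4] = [3,4] − [1,4] + [1,3],
  ∂[0,3,7] = [3,7] − [0,7] + [0,3].
The resulting 24×16 matrix has rank 15, and its Smith normal form has invariant factors (1,1,1,1,1,1,1,1,1,1,1,1,1,1,1).

From H_k ≅ ker(∂_k) / im(∂_{k+1}) we obtain:

  H_2: rank ker ∂_2 − rank ∂_3 = (16 − 15) − 0 = 1, and there is no ∂_3, so H_2 = Z.

H_2 = Z.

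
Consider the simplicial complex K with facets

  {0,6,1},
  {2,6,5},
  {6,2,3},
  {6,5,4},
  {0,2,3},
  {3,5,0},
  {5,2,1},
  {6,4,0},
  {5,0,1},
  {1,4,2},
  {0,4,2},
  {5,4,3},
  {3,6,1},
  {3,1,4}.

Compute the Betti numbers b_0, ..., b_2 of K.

b_0 = 1, b_1 = 2, b_2 = 1.

Fix the vertex order 0 < 1 < 2 < 3 < 4 < 5 < 6 and write every simplex with vertices in increasing order. Then dim K = 2 and the simplices of K are:

  0-simplices (7): [0], [1], [2], [3], [4], [5], [6]
  1-simplices (21): [0,1], [0,2], [0,3], [0,4], [0,5], [0,6], [1,2], [1,3], [1,4], [1,5], [1,6], [2,3], [2,4], [2,5], [2,6], [3,4], [3,5], [3,6], [4,5], [4,6], [5,6]
  2-simplices (14): [0,1,5], [0,1,6], [0,2,3], [0,2,4], [0,3,5], [0,4,6], [1,2,4], [1,2,5], [1,3,4], [1,3,6], [2,3,6], [2,5,6], [3,4,5], [4,5,6]

Hence C_0 ≅ Z^7, C_1 ≅ Z^21, C_2 ≅ Z^14.

The boundary map ∂_1: C_1 → C_0 is given by ∂[p,q] = [q] − [p].
As a 7×21 matrix over Z this has rank 6, with invariant factors (1,1,1,1,1,1).

Boundary ∂_2: C_2 → C_1 sends each 2-simplex [p,q,r] to [q,r] − [p,r] + [p,q]. For instance
  ∂[2,3,6] = [3,6] − [2,6] + [2,3],
  ∂[1,2,5] = [2,5] − [1,5] + [1,2].
The 21×14 boundary matrix has rank 13 and Smith normal form diag(1,1,1,1,1,1,1,1,1,1,1,1,1).

Reading off H_k = ker ∂_k / im ∂_{k+1}:

  H_0: rank C_0 − rank ∂_1 = 7 − 6 = 1, and the invariant factors of ∂_1 are all 1, so H_0 ≅ Z.
  H_1: rank ker ∂_1 − rank ∂_2 = (21 − 6) − 13 = 2, and the invariant factors of ∂_2 are all 1, so H_1 ≅ Z^2.
  H_2: rank ker ∂_2 − rank ∂_3 = (14 − 13) − 0 = 1, and there is no ∂_3, so H_2 ≅ Z.

(K is a triangulation of the torus T^2.)

Hence the Betti numbers are b_0 = 1, b_1 = 2, b_2 = 1.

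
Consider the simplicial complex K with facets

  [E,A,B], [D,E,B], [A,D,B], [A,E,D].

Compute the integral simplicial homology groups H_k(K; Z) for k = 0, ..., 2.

Fix the vertex order A < B < D < E and write every simplex with vertices in increasing order. Then dim K = 2 and the simplices of K are:

  0-simplices (4): A, B, D, E
  1-simplices (6): AB, AD, AE, BD, BE, DE
  2-simplices (4): ABD, ABE, ADE, BDE

giving chain groups C_0 ≅ Z^4, C_1 ≅ Z^6, C_2 ≅ Z^4.

The boundary map ∂_1: C_1 → C_0 maps an edge to its endpoints' difference, ∂[p,q] = q − p.
The 4×6 boundary matrix has rank 3 and Smith normal form diag(1,1,1).

∂_2: C_2 → C_1 acts by ∂[p,q,r] = [q,r] − [p,r] + [p,q]. For instance
  ∂ABD = BD − AD + AB,
  ∂ABE = BE − AE + AB.
The 6×4 boundary matrix has rank 3 and Smith normal form diag(1,1,1).

Computing H_k = (kernel of ∂_k) / (image of ∂_{k+1}):

  H_0: rank C_0 − rank ∂_1 = 4 − 3 = 1, and the invariant factors of ∂_1 are all 1, so H_0 = Z.
  H_1: rank ker ∂_1 − rank ∂_2 = (6 − 3) − 3 = 0, and the invariant factors of ∂_2 are all 1, so H_1 = 0.
  H_2: rank ker ∂_2 − rank ∂_3 = (4 − 3) − 0 = 1, and there is no ∂_3, so H_2 = Z.

H_0 = Z,  H_1 = 0,  H_2 = Z.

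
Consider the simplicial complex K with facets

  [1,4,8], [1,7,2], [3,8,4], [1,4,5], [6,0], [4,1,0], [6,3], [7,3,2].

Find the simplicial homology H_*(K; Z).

Take the total order 0 < 1 < 2 < 3 < 4 < 5 < 6 < 7 < 8 on the vertex set. Then K (dimension 2) consists of the simplices:

  0-simplices (9): [0], [1], [2], [3], [4], [5], [6], [7], [8]
  1-simplices (16): [0,1], [0,4], [0,6], [1,2], [1,4], [1,5], [1,7], [1,8], [2,3], [2,7], [3,4], [3,6], [3,7], [3,8], [4,5], [4,8]
  2-simplices (6): [0,1,4], [1,2,7], [1,4,5], [1,4,8], [2,3,7], [3,4,8]

so the chain groups are C_0 ≅ Z^9, C_1 ≅ Z^16, C_2 ≅ Z^6.

The boundary map ∂_1: C_1 → C_0 sends each edge [p,q] (with p < q) to q − p.
The 9×16 boundary matrix has rank 8 and Smith normal form diag(1,1,1,1,1,1,1,1).

Boundary ∂_2: C_2 → C_1 acts by ∂[p,q,r] = [q,r] − [p,r] + [p,q]. For instance
  ∂[1,4,8] = [4,8] − [1,8] + [1,4],
  ∂[2,3,7] = [3,7] − [2,7] + [2,3].
As a 16×6 matrix over Z this has rank 6, with invariant factors (1,1,1,1,1,1).

Now H_k = ker ∂_k / im ∂_{k+1}, so:

  H_0: rank C_0 − rank ∂_1 = 9 − 8 = 1, and the invariant factors of ∂_1 are all 1, so H_0 ≅ Z.
  H_1: rank ker ∂_1 − rank ∂_2 = (16 − 8) − 6 = 2, and the invariant factors of ∂_2 are all 1, so H_1 ≅ Z^2.
  H_2: rank ker ∂_2 − rank ∂_3 = (6 − 6) − 0 = 0, and there is no ∂_3, so H_2 ≅ 0.

H_0 ≅ Z,  H_1 ≅ Z^2,  H_2 = 0.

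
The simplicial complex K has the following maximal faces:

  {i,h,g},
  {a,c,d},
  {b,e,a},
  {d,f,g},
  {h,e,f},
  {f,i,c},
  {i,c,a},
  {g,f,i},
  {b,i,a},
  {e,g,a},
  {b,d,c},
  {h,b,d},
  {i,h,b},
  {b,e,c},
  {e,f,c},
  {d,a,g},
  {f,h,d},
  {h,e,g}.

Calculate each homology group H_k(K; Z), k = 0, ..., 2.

We work with the vertex ordering a < b < c < d < e < f < g < h < i. The simplices of K, each written with vertices in increasing order, are:

  0-simplices (9): a, b, c, d, e, f, g, h, i
  1-simplices (27): ab, ac, ad, ae, ag, ai, bc, bd, be, bh, bi, cd, ce, cf, ci, df, dg, dh, ef, eg, eh, fg, fh, fi, gh, gi, hi
  2-simplices (18): abe, abi, acd, aci, adg, aeg, bcd, bce, bdh, bhi, cef, cfi, dfg, dfh, efh, egh, fgi, ghi

so the chain groups are C_0 ≅ Z^9, C_1 ≅ Z^27, C_2 ≅ Z^18.

Boundary ∂_1: C_1 → C_0 sends each edge [p,q] (with p < q) to q − p.
The 9×27 boundary matrix has rank 8 and Smith normal form diag(1,1,1,1,1,1,1,1).

Boundary ∂_2: C_2 → C_1 sends each 2-simplex [p,q,r] to [q,r] − [p,r] + [p,q]. For instance
  ∂acd = cd − ad + ac,
  ∂aci = ci − ai + ac.
This gives a 27×18 integer matrix of rank 18; reducing to Smith normal form yields diagonal entries (1,1,1,1,1,1,1,1,1,1,1,1,1,1,1,1,1,2).

Computing H_k = (kernel of ∂_k) / (image of ∂_{k+1}):

  H_0: rank C_0 − rank ∂_1 = 9 − 8 = 1, and the invariant factors of ∂_1 are all 1, so H_0 ≅ Z.
  H_1: rank ker ∂_1 − rank ∂_2 = (27 − 8) − 18 = 1, and ∂_2 has invariant factor 2 > 1, so H_1 ≅ Z ⊕ Z/2.
  H_2: rank ker ∂_2 − rank ∂_3 = (18 − 18) − 0 = 0, and there is no ∂_3, so H_2 ≅ 0.

(K is a triangulation of the Klein bottle.)

H_0 = Z,  H_1 = Z ⊕ Z/2,  H_2 = 0.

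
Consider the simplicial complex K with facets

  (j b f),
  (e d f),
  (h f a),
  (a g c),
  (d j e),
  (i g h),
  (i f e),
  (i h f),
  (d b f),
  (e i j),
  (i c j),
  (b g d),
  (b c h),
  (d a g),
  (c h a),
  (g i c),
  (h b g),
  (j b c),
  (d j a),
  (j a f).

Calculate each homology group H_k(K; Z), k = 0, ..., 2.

H_0 ≅ Z,  H_1 ≅ Z × Z/2,  H_2 = 0.

Take the total order a < b < c < d < e < f < g < h < i < j on the vertex set. Then K (dimension 2) consists of the simplices:

  0-simplices (10): a, b, c, d, e, f, g, h, i, j
  1-simplices (30): ac, ad, af, ag, ah, aj, bc, bd, bf, bg, bh, bj, cg, ch, ci, cj, de, df, dg, dj, ef, ei, ej, fh, fi, fj, gh, gi, hi, ij
  2-simplices (20): acg, ach, adg, adj, afh, afj, bch, bcj, bdf, bdg, bfj, bgh, cgi, cij, def, dej, efi, eij, fhi, ghi

so the chain groups are C_0 ≅ Z^10, C_1 ≅ Z^30, C_2 ≅ Z^20.

The boundary map ∂_1: C_1 → C_0 maps an edge to its endpoints' difference, ∂[p,q] = q − p. For instance
  ∂bf = f − b.
The resulting 10×30 matrix has rank 9, and its Smith normal form has invariant factors (1,1,1,1,1,1,1,1,1).

Boundary ∂_2: C_2 → C_1 sends each 2-simplex [p,q,r] to [q,r] − [p,r] + [p,q]. For instance
  ∂bch = ch − bh + bc,
  ∂def = ef − df + de.
The resulting 30×20 matrix has rank 20, and its Smith normal form has invariant factors (1,1,1,1,1,1,1,1,1,1,1,1,1,1,1,1,1,1,1,2).

From H_k ≅ ker(∂_k) / im(∂_{k+1}) we obtain:

  H_0: rank C_0 − rank ∂_1 = 10 − 9 = 1, and the invariant factors of ∂_1 are all 1, so H_0 ≅ Z.
  H_1: rank ker ∂_1 − rank ∂_2 = (30 − 9) − 20 = 1, and ∂_2 has invariant factor 2 > 1, so H_1 ≅ Z × Z/2.
  H_2: rank ker ∂_2 − rank ∂_3 = (20 − 20) − 0 = 0, and there is no ∂_3, so H_2 ≅ 0.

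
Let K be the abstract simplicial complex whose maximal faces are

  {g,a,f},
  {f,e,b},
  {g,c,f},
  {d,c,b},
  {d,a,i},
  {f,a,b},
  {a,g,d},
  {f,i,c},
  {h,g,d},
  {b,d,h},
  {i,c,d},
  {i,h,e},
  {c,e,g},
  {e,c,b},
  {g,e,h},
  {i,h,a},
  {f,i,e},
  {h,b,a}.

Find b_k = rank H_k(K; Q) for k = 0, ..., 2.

b_0 = 1, b_1 = 1, b_2 = 0.

K has 9 vertices, 27 edges, 18 triangles.
rank ∂_0 = 0, rank ∂_1 = 8 ⇒ b_0 = 9 − 0 − 8 = 1; all invariant factors of ∂_1 are 1 so no torsion. So H_0 ≅ Z.
rank ∂_1 = 8, rank ∂_2 = 18 ⇒ b_1 = 27 − 8 − 18 = 1; ∂_2 has invariant factor(s) [2] giving torsion. So H_1 ≅ Z ⊕ Z/2.
rank ∂_2 = 18, rank ∂_3 = 0 ⇒ b_2 = 18 − 18 − 0 = 0. So H_2 ≅ 0.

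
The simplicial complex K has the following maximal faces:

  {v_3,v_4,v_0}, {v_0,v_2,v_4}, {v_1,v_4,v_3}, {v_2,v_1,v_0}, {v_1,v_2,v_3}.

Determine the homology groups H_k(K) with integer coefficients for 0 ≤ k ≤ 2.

H_0 = Z,  H_1 = Z,  H_2 = 0.

K has 5 vertices, 10 edges, 5 triangles.
rank ∂_0 = 0, rank ∂_1 = 4 ⇒ b_0 = 5 − 0 − 4 = 1; all invariant factors of ∂_1 are 1 so no torsion. So H_0 = Z.
rank ∂_1 = 4, rank ∂_2 = 5 ⇒ b_1 = 10 − 4 − 5 = 1; all invariant factors of ∂_2 are 1 so no torsion. So H_1 = Z.
rank ∂_2 = 5, rank ∂_3 = 0 ⇒ b_2 = 5 − 5 − 0 = 0. So H_2 = 0.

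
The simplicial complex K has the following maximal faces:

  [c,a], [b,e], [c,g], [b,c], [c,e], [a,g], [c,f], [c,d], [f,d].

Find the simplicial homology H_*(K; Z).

Order the vertices as a < b < c < d < e < f < g. Listing each simplex with vertices in this order, K has dimension 1 with simplices:

  0-simplices (7): a, b, c, d, e, f, g
  1-simplices (9): ac, ag, bc, be, cd, ce, cf, cg, df

Hence C_0 ≅ Z^7, C_1 ≅ Z^9.

Boundary ∂_1: C_1 → C_0 maps an edge to its endpoints' difference, ∂[p,q] = q − p.
The resulting 7×9 matrix has rank 6, and its Smith normal form has invariant factors (1,1,1,1,1,1).

Reading off H_k = ker ∂_k / im ∂_{k+1}:

  H_0: rank C_0 − rank ∂_1 = 7 − 6 = 1, and the invariant factors of ∂_1 are all 1, so H_0 ≅ Z.
  H_1: rank ker ∂_1 − rank ∂_2 = (9 − 6) − 0 = 3, and there is no ∂_2, so H_1 ≅ Z^3.

As a check, the Euler characteristic is 7 − 9 = -2, which agrees with 1 − 3 = -2.

H_0 ≅ Z,  H_1 ≅ Z^3.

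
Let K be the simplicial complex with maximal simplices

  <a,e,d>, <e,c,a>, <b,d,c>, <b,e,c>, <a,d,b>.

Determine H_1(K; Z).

H_1 ≅ Z.

Fix the vertex order a < b < c < d < e and write every simplex with vertices in increasing order. Then dim K = 2 and the simplices of K are:

  0-simplices (5): a, b, c, d, e
  1-simplices (10): ab, ac, ad, ae, bc, bd, be, cd, ce, de
  2-simplices (5): abd, ace, ade, bcd, bce

Hence C_0 ≅ Z^5, C_1 ≅ Z^10, C_2 ≅ Z^5.

Boundary ∂_1: C_1 → C_0 sends each edge [p,q] (with p < q) to q − p. For instance
  ∂ab = b − a.
As a 5×10 matrix over Z this has rank 4, with invariant factors (1,1,1,1).

∂_2: C_2 → C_1 maps a triangle to the signed sum of its edges. For instance
  ∂ace = ce − ae + ac,
  ∂bcd = cd − bd + bc.
As a 10×5 matrix over Z this has rank 5, with invariant factors (1,1,1,1,1).

From H_k ≅ ker(∂_k) / im(∂_{k+1}) we obtain:

  H_1: rank ker ∂_1 − rank ∂_2 = (10 − 4) − 5 = 1, and the invariant factors of ∂_2 are all 1, so H_1 ≅ Z.

(K is a triangulation of the Möbius band.)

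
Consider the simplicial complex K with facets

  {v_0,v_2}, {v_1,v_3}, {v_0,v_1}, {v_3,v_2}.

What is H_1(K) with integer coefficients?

H_1 ≅ Z.

Order the vertices as v_0 < v_1 < v_2 < v_3. Listing each simplex with vertices in this order, K has dimension 1 with simplices:

  0-simplices (4): [v_0], [v_1], [v_2], [v_3]
  1-simplices (4): [v_0,v_1], [v_0,v_2], [v_1,v_3], [v_2,v_3]

so the chain groups are C_0 ≅ Z^4, C_1 ≅ Z^4.

∂_1: C_1 → C_0 maps an edge to its endpoints' difference, ∂[p,q] = q − p. For instance
  ∂[v_2,v_3] = [v_3] − [v_2].
This gives a 4×4 integer matrix of rank 3; reducing to Smith normal form yields diagonal entries (1,1,1).

Now H_k = ker ∂_k / im ∂_{k+1}, so:

  H_1: rank ker ∂_1 − rank ∂_2 = (4 − 3) − 0 = 1, and there is no ∂_2, so H_1 = Z.

(K is a triangulation of the circle S^1.)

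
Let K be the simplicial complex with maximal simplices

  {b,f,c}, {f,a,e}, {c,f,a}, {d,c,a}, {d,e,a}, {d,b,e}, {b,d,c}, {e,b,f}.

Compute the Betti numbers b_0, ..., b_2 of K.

b_0 = 1, b_1 = 0, b_2 = 1.

Take the total order a < b < c < d < e < f on the vertex set. Then K (dimension 2) consists of the simplices:

  0-simplices (6): a, b, c, d, e, f
  1-simplices (12): ac, ad, ae, af, bc, bd, be, bf, cd, cf, de, ef
  2-simplices (8): acd, acf, ade, aef, bcd, bcf, bde, bef

Hence C_0 ≅ Z^6, C_1 ≅ Z^12, C_2 ≅ Z^8.

∂_1: C_1 → C_0 is given by ∂[p,q] = [q] − [p]. For instance
  ∂bd = d − b.
The resulting 6×12 matrix has rank 5, and its Smith normal form has invariant factors (1,1,1,1,1).

The boundary map ∂_2: C_2 → C_1 maps a triangle to the signed sum of its edges. For instance
  ∂aef = ef − af + ae,
  ∂bef = ef − bf + be.
The 12×8 boundary matrix has rank 7 and Smith normal form diag(1,1,1,1,1,1,1).

Now H_k = ker ∂_k / im ∂_{k+1}, so:

  H_0: rank C_0 − rank ∂_1 = 6 − 5 = 1, and the invariant factors of ∂_1 are all 1, so H_0 ≅ Z.
  H_1: rank ker ∂_1 − rank ∂_2 = (12 − 5) − 7 = 0, and the invariant factors of ∂_2 are all 1, so H_1 ≅ 0.
  H_2: rank ker ∂_2 − rank ∂_3 = (8 − 7) − 0 = 1, and there is no ∂_3, so H_2 ≅ Z.

Hence the Betti numbers are b_0 = 1, b_1 = 0, b_2 = 1.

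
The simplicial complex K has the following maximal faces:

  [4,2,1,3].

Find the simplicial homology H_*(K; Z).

Fix the vertex order 1 < 2 < 3 < 4 and write every simplex with vertices in increasing order. Then dim K = 3 and the simplices of K are:

  0-simplices (4): [1], [2], [3], [4]
  1-simplices (6): [1,2], [1,3], [1,4], [2,3], [2,4], [3,4]
  2-simplices (4): [1,2,3], [1,2,4], [1,3,4], [2,3,4]
  3-simplices (1): [1,2,3,4]

so the chain groups are C_0 ≅ Z^4, C_1 ≅ Z^6, C_2 ≅ Z^4, C_3 ≅ Z^1.

Boundary ∂_1: C_1 → C_0 maps an edge to its endpoints' difference, ∂[p,q] = q − p.
The resulting 4×6 matrix has rank 3, and its Smith normal form has invariant factors (1,1,1).

∂_2: C_2 → C_1 sends each 2-simplex [p,q,r] to [q,r] − [p,r] + [p,q]. For instance
  ∂[1,2,3] = [2,3] − [1,3] + [1,2],
  ∂[1,3,4] = [3,4] − [1,4] + [1,3].
The resulting 6×4 matrix has rank 3, and its Smith normal form has invariant factors (1,1,1).

The boundary map ∂_3: C_3 → C_2 sends each 3-simplex σ to the alternating sum Σ_i (−1)^i (σ with its i-th vertex removed). For instance
  ∂[1,2,3,4] = [2,3,4] − [1,3,4] + [1,2,4] − [1,2,3].
The 4×1 boundary matrix has rank 1 and Smith normal form diag(1).

Computing H_k = (kernel of ∂_k) / (image of ∂_{k+1}):

  H_0: rank C_0 − rank ∂_1 = 4 − 3 = 1, and the invariant factors of ∂_1 are all 1, so H_0 ≅ Z.
  H_1: rank ker ∂_1 − rank ∂_2 = (6 − 3) − 3 = 0, and the invariant factors of ∂_2 are all 1, so H_1 ≅ 0.
  H_2: rank ker ∂_2 − rank ∂_3 = (4 − 3) − 1 = 0, and the invariant factors of ∂_3 are all 1, so H_2 ≅ 0.
  H_3: rank ker ∂_3 − rank ∂_4 = (1 − 1) − 0 = 0, and there is no ∂_4, so H_3 ≅ 0.

As a check, the Euler characteristic is 4 − 6 + 4 − 1 = 1, which agrees with 1 − 0 + 0 − 0 = 1.
(K is a triangulation of the 3-simplex.)

H_0 = Z,  H_1 = 0,  H_2 = 0,  H_3 = 0.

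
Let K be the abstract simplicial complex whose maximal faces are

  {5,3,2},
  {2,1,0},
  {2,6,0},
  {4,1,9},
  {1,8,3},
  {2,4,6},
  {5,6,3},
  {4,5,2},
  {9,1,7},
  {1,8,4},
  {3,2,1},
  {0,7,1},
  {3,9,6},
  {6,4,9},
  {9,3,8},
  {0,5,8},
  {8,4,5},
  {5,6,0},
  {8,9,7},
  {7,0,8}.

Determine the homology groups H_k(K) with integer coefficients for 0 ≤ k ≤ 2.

We work with the vertex ordering 0 < 1 < 2 < 3 < 4 < 5 < 6 < 7 < 8 < 9. The simplices of K, each written with vertices in increasing order, are:

  0-simplices (10): [0], [1], [2], [3], [4], [5], [6], [7], [8], [9]
  1-simplices (30): (30 of them)
  2-simplices (20): (20 of them)

Hence C_0 ≅ Z^10, C_1 ≅ Z^30, C_2 ≅ Z^20.

Boundary ∂_1: C_1 → C_0 sends each edge [p,q] (with p < q) to q − p.
This gives a 10×30 integer matrix of rank 9; reducing to Smith normal form yields diagonal entries (1,1,1,1,1,1,1,1,1).

The boundary map ∂_2: C_2 → C_1 acts by ∂[p,q,r] = [q,r] − [p,r] + [p,q]. For instance
  ∂[3,5,6] = [5,6] − [3,6] + [3,5],
  ∂[4,6,9] = [6,9] − [4,9] + [4,6].
As a 30×20 matrix over Z this has rank 20, with invariant factors (1,1,1,1,1,1,1,1,1,1,1,1,1,1,1,1,1,1,1,2).

From H_k ≅ ker(∂_k) / im(∂_{k+1}) we obtain:

  H_0: rank C_0 − rank ∂_1 = 10 − 9 = 1, and the invariant factors of ∂_1 are all 1, so H_0 = Z.
  H_1: rank ker ∂_1 − rank ∂_2 = (30 − 9) − 20 = 1, and ∂_2 has invariant factor 2 > 1, so H_1 = Z ⊕ Z/2.
  H_2: rank ker ∂_2 − rank ∂_3 = (20 − 20) − 0 = 0, and there is no ∂_3, so H_2 = 0.

(K is a triangulation of the Klein bottle.)

H_0 = Z,  H_1 = Z ⊕ Z/2,  H_2 = 0.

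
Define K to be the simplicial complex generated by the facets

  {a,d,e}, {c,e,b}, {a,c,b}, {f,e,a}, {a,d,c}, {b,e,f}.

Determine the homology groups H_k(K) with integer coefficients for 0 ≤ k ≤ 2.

Order the vertices as a < b < c < d < e < f. Listing each simplex with vertices in this order, K has dimension 2 with simplices:

  0-simplices (6): a, b, c, d, e, f
  1-simplices (12): ab, ac, ad, ae, af, bc, be, bf, cd, ce, de, ef
  2-simplices (6): abc, acd, ade, aef, bce, bef

so the chain groups are C_0 ≅ Z^6, C_1 ≅ Z^12, C_2 ≅ Z^6.

Boundary ∂_1: C_1 → C_0 maps an edge to its endpoints' difference, ∂[p,q] = q − p.
The resulting 6×12 matrix has rank 5, and its Smith normal form has invariant factors (1,1,1,1,1).

The boundary map ∂_2: C_2 → C_1 sends each 2-simplex [p,q,r] to [q,r] − [p,r] + [p,q]. For instance
  ∂ade = de − ae + ad,
  ∂bce = ce − be + bc.
The resulting 12×6 matrix has rank 6, and its Smith normal form has invariant factors (1,1,1,1,1,1).

Computing H_k = (kernel of ∂_k) / (image of ∂_{k+1}):

  H_0: rank C_0 − rank ∂_1 = 6 − 5 = 1, and the invariant factors of ∂_1 are all 1, so H_0 = Z.
  H_1: rank ker ∂_1 − rank ∂_2 = (12 − 5) − 6 = 1, and the invariant factors of ∂_2 are all 1, so H_1 = Z.
  H_2: rank ker ∂_2 − rank ∂_3 = (6 − 6) − 0 = 0, and there is no ∂_3, so H_2 = 0.

As a check, the Euler characteristic is 6 − 12 + 6 = 0, which agrees with 1 − 1 + 0 = 0.

H_0 = Z,  H_1 = Z,  H_2 = 0.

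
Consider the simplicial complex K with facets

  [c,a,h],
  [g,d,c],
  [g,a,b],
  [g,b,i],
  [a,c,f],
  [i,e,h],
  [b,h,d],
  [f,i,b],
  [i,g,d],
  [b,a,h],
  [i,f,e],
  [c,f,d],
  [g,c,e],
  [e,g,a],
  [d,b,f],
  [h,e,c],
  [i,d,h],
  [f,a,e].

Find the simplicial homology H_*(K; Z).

We work with the vertex ordering a < b < c < d < e < f < g < h < i. The simplices of K, each written with vertices in increasing order, are:

  0-simplices (9): a, b, c, d, e, f, g, h, i
  1-simplices (27): ab, ac, ae, af, ag, ah, bd, bf, bg, bh, bi, cd, ce, cf, cg, ch, df, dg, dh, di, ef, eg, eh, ei, fi, gi, hi
  2-simplices (18): abg, abh, acf, ach, aef, aeg, bdf, bdh, bfi, bgi, cdf, cdg, ceg, ceh, dgi, dhi, efi, ehi

so the chain groups are C_0 ≅ Z^9, C_1 ≅ Z^27, C_2 ≅ Z^18.

Boundary ∂_1: C_1 → C_0 is given by ∂[p,q] = [q] − [p].
This gives a 9×27 integer matrix of rank 8; reducing to Smith normal form yields diagonal entries (1,1,1,1,1,1,1,1).

∂_2: C_2 → C_1 acts by ∂[p,q,r] = [q,r] − [p,r] + [p,q]. For instance
  ∂abg = bg − ag + ab,
  ∂aeg = eg − ag + ae.
This gives a 27×18 integer matrix of rank 18; reducing to Smith normal form yields diagonal entries (1,1,1,1,1,1,1,1,1,1,1,1,1,1,1,1,1,2).

Computing H_k = (kernel of ∂_k) / (image of ∂_{k+1}):

  H_0: rank C_0 − rank ∂_1 = 9 − 8 = 1, and the invariant factors of ∂_1 are all 1, so H_0 ≅ Z.
  H_1: rank ker ∂_1 − rank ∂_2 = (27 − 8) − 18 = 1, and ∂_2 has invariant factor 2 > 1, so H_1 ≅ Z ⊕ Z/2.
  H_2: rank ker ∂_2 − rank ∂_3 = (18 − 18) − 0 = 0, and there is no ∂_3, so H_2 ≅ 0.

As a check, the Euler characteristic is 9 − 27 + 18 = 0, which agrees with 1 − 1 + 0 = 0.

H_0 = Z,  H_1 = Z ⊕ Z/2,  H_2 = 0.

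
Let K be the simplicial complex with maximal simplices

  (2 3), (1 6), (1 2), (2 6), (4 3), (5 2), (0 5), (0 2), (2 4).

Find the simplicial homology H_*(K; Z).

H_0 ≅ Z,  H_1 ≅ Z^3.

Order the vertices as 0 < 1 < 2 < 3 < 4 < 5 < 6. Listing each simplex with vertices in this order, K has dimension 1 with simplices:

  0-simplices (7): [0], [1], [2], [3], [4], [5], [6]
  1-simplices (9): [0,2], [0,5], [1,2], [1,6], [2,3], [2,4], [2,5], [2,6], [3,4]

so the chain groups are C_0 ≅ Z^7, C_1 ≅ Z^9.

The boundary map ∂_1: C_1 → C_0 is given by ∂[p,q] = [q] − [p]. For instance
  ∂[3,4] = [4] − [3].
The resulting 7×9 matrix has rank 6, and its Smith normal form has invariant factors (1,1,1,1,1,1).

Computing H_k = (kernel of ∂_k) / (image of ∂_{k+1}):

  H_0: rank C_0 − rank ∂_1 = 7 − 6 = 1, and the invariant factors of ∂_1 are all 1, so H_0 = Z.
  H_1: rank ker ∂_1 − rank ∂_2 = (9 − 6) − 0 = 3, and there is no ∂_2, so H_1 = Z^3.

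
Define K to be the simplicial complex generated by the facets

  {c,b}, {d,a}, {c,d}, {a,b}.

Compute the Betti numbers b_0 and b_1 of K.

Take the total order a < b < c < d on the vertex set. Then K (dimension 1) consists of the simplices:

  0-simplices (4): a, b, c, d
  1-simplices (4): ab, ad, bc, cd

Hence C_0 ≅ Z^4, C_1 ≅ Z^4.

The boundary map ∂_1: C_1 → C_0 maps an edge to its endpoints' difference, ∂[p,q] = q − p. For instance
  ∂cd = d − c.
As a 4×4 matrix over Z this has rank 3, with invariant factors (1,1,1).

Now H_k = ker ∂_k / im ∂_{k+1}, so:

  H_0: rank C_0 − rank ∂_1 = 4 − 3 = 1, and the invariant factors of ∂_1 are all 1, so H_0 = Z.
  H_1: rank ker ∂_1 − rank ∂_2 = (4 − 3) − 0 = 1, and there is no ∂_2, so H_1 = Z.

(K is a triangulation of the circle S^1.)

Hence the Betti numbers are b_0 = 1, b_1 = 1.

b_0 = 1, b_1 = 1.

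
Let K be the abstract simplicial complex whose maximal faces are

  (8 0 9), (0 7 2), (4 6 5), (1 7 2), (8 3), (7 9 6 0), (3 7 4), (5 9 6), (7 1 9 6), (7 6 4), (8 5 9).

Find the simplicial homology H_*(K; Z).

H_0 ≅ Z,  H_1 ≅ Z,  H_2 = 0,  H_3 = 0.

Fix the vertex order 0 < 1 < 2 < 3 < 4 < 5 < 6 < 7 < 8 < 9 and write every simplex with vertices in increasing order. Then dim K = 3 and the simplices of K are:

  0-simplices (10): [0], [1], [2], [3], [4], [5], [6], [7], [8], [9]
  1-simplices (23): [0,2], [0,6], [0,7], [0,8], [0,9], [1,2], [1,6], [1,7], [1,9], [2,7], [3,4], [3,7], [3,8], [4,5], [4,6], [4,7], [5,6], [5,8], [5,9], [6,7], [6,9], [7,9], [8,9]
  2-simplices (15): [0,2,7], [0,6,7], [0,6,9], [0,7,9], [0,8,9], [1,2,7], [1,6,7], [1,6,9], [1,7,9], [3,4,7], [4,5,6], [4,6,7], [5,6,9], [5,8,9], [6,7,9]
  3-simplices (2): [0,6,7,9], [1,6,7,9]

Hence C_0 ≅ Z^10, C_1 ≅ Z^23, C_2 ≅ Z^15, C_3 ≅ Z^2.

Boundary ∂_1: C_1 → C_0 is given by ∂[p,q] = [q] − [p]. For instance
  ∂[4,6] = [6] − [4].
The 10×23 boundary matrix has rank 9 and Smith normal form diag(1,1,1,1,1,1,1,1,1).

Boundary ∂_2: C_2 → C_1 maps a triangle to the signed sum of its edges. For instance
  ∂[1,6,9] = [6,9] − [1,9] + [1,6],
  ∂[0,8,9] = [8,9] − [0,9] + [0,8].
This gives a 23×15 integer matrix of rank 13; reducing to Smith normal form yields diagonal entries (1,1,1,1,1,1,1,1,1,1,1,1,1).

Boundary ∂_3: C_3 → C_2 sends each 3-simplex σ to the alternating sum Σ_i (−1)^i (σ with its i-th vertex removed). For instance
  ∂[0,6,7,9] = [6,7,9] − [0,7,9] + [0,6,9] − [0,6,7],
  ∂[1,6,7,9] = [6,7,9] − [1,7,9] + [1,6,9] − [1,6,7].
The resulting 15×2 matrix has rank 2, and its Smith normal form has invariant factors (1,1).

Reading off H_k = ker ∂_k / im ∂_{k+1}:

  H_0: rank C_0 − rank ∂_1 = 10 − 9 = 1, and the invariant factors of ∂_1 are all 1, so H_0 = Z.
  H_1: rank ker ∂_1 − rank ∂_2 = (23 − 9) − 13 = 1, and the invariant factors of ∂_2 are all 1, so H_1 = Z.
  H_2: rank ker ∂_2 − rank ∂_3 = (15 − 13) − 2 = 0, and the invariant factors of ∂_3 are all 1, so H_2 = 0.
  H_3: rank ker ∂_3 − rank ∂_4 = (2 − 2) − 0 = 0, and there is no ∂_4, so H_3 = 0.

As a check, the Euler characteristic is 10 − 23 + 15 − 2 = 0, which agrees with 1 − 1 + 0 − 0 = 0.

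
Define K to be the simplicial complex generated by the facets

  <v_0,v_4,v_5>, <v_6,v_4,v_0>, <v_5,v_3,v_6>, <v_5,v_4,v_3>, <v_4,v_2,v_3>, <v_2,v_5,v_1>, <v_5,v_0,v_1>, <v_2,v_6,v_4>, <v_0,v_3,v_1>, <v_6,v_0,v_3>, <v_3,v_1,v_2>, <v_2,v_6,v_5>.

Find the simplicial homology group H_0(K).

H_0 = Z.

Order the vertices as v_0 < v_1 < v_2 < v_3 < v_4 < v_5 < v_6. Listing each simplex with vertices in this order, K has dimension 2 with simplices:

  0-simplices (7): [v_0], [v_1], [v_2], [v_3], [v_4], [v_5], [v_6]
  1-simplices (18): (18 of them)
  2-simplices (12): (12 of them)

giving chain groups C_0 ≅ Z^7, C_1 ≅ Z^18, C_2 ≅ Z^12.

Boundary ∂_1: C_1 → C_0 maps an edge to its endpoints' difference, ∂[p,q] = q − p. For instance
  ∂[v_2,v_3] = [v_3] − [v_2].
As a 7×18 matrix over Z this has rank 6, with invariant factors (1,1,1,1,1,1).

Boundary ∂_2: C_2 → C_1 maps a triangle to the signed sum of its edges. For instance
  ∂[v_3,v_4,v_5] = [v_4,v_5] − [v_3,v_5] + [v_3,v_4],
  ∂[v_2,v_4,v_6] = [v_4,v_6] − [v_2,v_6] + [v_2,v_4].
This gives a 18×12 integer matrix of rank 12; reducing to Smith normal form yields diagonal entries (1,1,1,1,1,1,1,1,1,1,1,2).

Now H_k = ker ∂_k / im ∂_{k+1}, so:

  H_0: rank C_0 − rank ∂_1 = 7 − 6 = 1, and the invariant factors of ∂_1 are all 1, so H_0 = Z.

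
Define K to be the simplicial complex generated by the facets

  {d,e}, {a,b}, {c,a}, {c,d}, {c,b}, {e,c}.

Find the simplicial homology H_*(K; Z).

K has 5 vertices, 6 edges.
rank ∂_0 = 0, rank ∂_1 = 4 ⇒ b_0 = 5 − 0 − 4 = 1; all invariant factors of ∂_1 are 1 so no torsion. So H_0 = Z.
rank ∂_1 = 4, rank ∂_2 = 0 ⇒ b_1 = 6 − 4 − 0 = 2. So H_1 = Z^2.

H_0 ≅ Z,  H_1 ≅ Z^2.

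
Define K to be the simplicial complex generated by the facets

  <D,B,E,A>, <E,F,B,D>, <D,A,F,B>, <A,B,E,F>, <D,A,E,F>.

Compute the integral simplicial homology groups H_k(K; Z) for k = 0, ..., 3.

Fix the vertex order A < B < D < E < F and write every simplex with vertices in increasing order. Then dim K = 3 and the simplices of K are:

  0-simplices (5): A, B, D, E, F
  1-simplices (10): AB, AD, AE, AF, BD, BE, BF, DE, DF, EF
  2-simplices (10): ABD, ABE, ABF, ADE, ADF, AEF, BDE, BDF, BEF, DEF
  3-simplices (5): ABDE, ABDF, ABEF, ADEF, BDEF

Hence C_0 ≅ Z^5, C_1 ≅ Z^10, C_2 ≅ Z^10, C_3 ≅ Z^5.

The boundary map ∂_1: C_1 → C_0 is given by ∂[p,q] = [q] − [p].
As a 5×10 matrix over Z this has rank 4, with invariant factors (1,1,1,1).

∂_2: C_2 → C_1 acts by ∂[p,q,r] = [q,r] − [p,r] + [p,q]. For instance
  ∂ABF = BF − AF + AB,
  ∂BEF = EF − BF + BE.
As a 10×10 matrix over Z this has rank 6, with invariant factors (1,1,1,1,1,1).

∂_3: C_3 → C_2 sends each 3-simplex σ to the alternating sum Σ_i (−1)^i (σ with its i-th vertex removed). For instance
  ∂BDEF = DEF − BEF + BDF − BDE,
  ∂ABEF = BEF − AEF + ABF − ABE.
The 10×5 boundary matrix has rank 4 and Smith normal form diag(1,1,1,1).

Reading off H_k = ker ∂_k / im ∂_{k+1}:

  H_0: rank C_0 − rank ∂_1 = 5 − 4 = 1, and the invariant factors of ∂_1 are all 1, so H_0 ≅ Z.
  H_1: rank ker ∂_1 − rank ∂_2 = (10 − 4) − 6 = 0, and the invariant factors of ∂_2 are all 1, so H_1 ≅ 0.
  H_2: rank ker ∂_2 − rank ∂_3 = (10 − 6) − 4 = 0, and the invariant factors of ∂_3 are all 1, so H_2 ≅ 0.
  H_3: rank ker ∂_3 − rank ∂_4 = (5 − 4) − 0 = 1, and there is no ∂_4, so H_3 ≅ Z.

As a check, the Euler characteristic is 5 − 10 + 10 − 5 = 0, which agrees with 1 − 0 + 0 − 1 = 0.

H_0 ≅ Z,  H_1 = 0,  H_2 = 0,  H_3 ≅ Z.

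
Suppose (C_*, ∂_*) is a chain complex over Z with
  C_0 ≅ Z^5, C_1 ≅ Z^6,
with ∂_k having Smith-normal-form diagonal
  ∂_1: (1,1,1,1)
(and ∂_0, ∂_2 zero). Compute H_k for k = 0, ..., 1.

H_0: b_0 = 5 − 0 − 4 = 1; torsion from ∂_1 factors > 1: none. So H_0 = Z.
H_1: b_1 = 6 − 4 − 0 = 2; torsion from ∂_2 factors > 1: none. So H_1 = Z^2.

H_0 = Z,  H_1 = Z^2.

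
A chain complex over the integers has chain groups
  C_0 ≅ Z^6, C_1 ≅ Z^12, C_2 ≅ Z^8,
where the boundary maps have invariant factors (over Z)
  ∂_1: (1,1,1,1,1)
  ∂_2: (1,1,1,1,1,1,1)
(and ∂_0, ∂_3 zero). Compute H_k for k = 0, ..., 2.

H_0 ≅ Z,  H_1 = 0,  H_2 ≅ Z.

H_0: b_0 = 6 − 0 − 5 = 1; torsion from ∂_1 factors > 1: none. So H_0 ≅ Z.
H_1: b_1 = 12 − 5 − 7 = 0; torsion from ∂_2 factors > 1: none. So H_1 ≅ 0.
H_2: b_2 = 8 − 7 − 0 = 1; torsion from ∂_3 factors > 1: none. So H_2 ≅ Z.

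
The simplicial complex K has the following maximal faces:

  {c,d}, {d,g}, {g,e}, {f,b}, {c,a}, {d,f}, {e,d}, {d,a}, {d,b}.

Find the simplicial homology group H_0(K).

Take the total order a < b < c < d < e < f < g on the vertex set. Then K (dimension 1) consists of the simplices:

  0-simplices (7): a, b, c, d, e, f, g
  1-simplices (9): ac, ad, bd, bf, cd, de, df, dg, eg

Hence C_0 ≅ Z^7, C_1 ≅ Z^9.

∂_1: C_1 → C_0 maps an edge to its endpoints' difference, ∂[p,q] = q − p.
As a 7×9 matrix over Z this has rank 6, with invariant factors (1,1,1,1,1,1).

Reading off H_k = ker ∂_k / im ∂_{k+1}:

  H_0: rank C_0 − rank ∂_1 = 7 − 6 = 1, and the invariant factors of ∂_1 are all 1, so H_0 = Z.

(K is a triangulation of a wedge of 3 circles.)

H_0 = Z.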